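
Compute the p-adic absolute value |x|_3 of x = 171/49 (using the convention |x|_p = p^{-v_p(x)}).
|171/49|_3 = 1/9

Step 1 — compute v_3(x) by factoring powers of 3 out of the numerator and denominator: v_3(171/49) = 2. Step 2 — apply |x|_p = p^{-v_p(x)} = 3^{-2} = 1/9.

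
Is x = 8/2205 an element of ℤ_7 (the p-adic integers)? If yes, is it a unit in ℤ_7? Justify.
x ∉ ℤ_7 (v_7(x) = -2 < 0)

ℤ_7 = {x ∈ ℚ_7 : v_7(x) ≥ 0} and ℤ_7^× = {x ∈ ℤ_7 : v_7(x) = 0}. Here v_7(8/2205) = v_7(num) − v_7(den) = -2; compare against these criteria.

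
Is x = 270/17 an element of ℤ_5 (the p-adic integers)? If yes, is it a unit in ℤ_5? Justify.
x ∈ ℤ_5 but not a unit; v_5(x) = 1 > 0

ℤ_5 = {x ∈ ℚ_5 : v_5(x) ≥ 0} and ℤ_5^× = {x ∈ ℤ_5 : v_5(x) = 0}. Here v_5(270/17) = v_5(num) − v_5(den) = 1; compare against these criteria.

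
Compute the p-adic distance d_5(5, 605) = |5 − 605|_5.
d_5(5, 605) = 1/25

Step 1 — x − y = 5 − 605 = -600. Step 2 — v_5(-600) = 2 (factor: -600 = −(5^2 · 24); the sign does not affect v_p). Step 3 — |x − y|_5 = 5^{-2} = 1/25.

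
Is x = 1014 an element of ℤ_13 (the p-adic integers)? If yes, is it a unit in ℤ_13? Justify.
x ∈ ℤ_13 but not a unit; v_13(x) = 2 > 0

ℤ_13 = {x ∈ ℚ_13 : v_13(x) ≥ 0} and ℤ_13^× = {x ∈ ℤ_13 : v_13(x) = 0}. Here v_13(1014) = v_13(num) − v_13(den) = 2; compare against these criteria.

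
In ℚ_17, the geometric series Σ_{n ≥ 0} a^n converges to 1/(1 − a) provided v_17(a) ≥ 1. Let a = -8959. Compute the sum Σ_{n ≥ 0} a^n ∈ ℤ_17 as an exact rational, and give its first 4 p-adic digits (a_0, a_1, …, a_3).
Σ a^n = 1/(1 − a) = 1/8960;  first 4 digits = (1, 0, 3, 15)

v_17(a) = 2 ≥ 1, so the series converges in ℤ_17 to 1/(1 − a) = 1/(1 − (-8959)) = 1/8960. Expand this rational in ℤ_17: compute digits iteratively via d_i = x_i mod 17, x_{i+1} = (x_i − d_i)/17. The first 4 digits are (1, 0, 3, 15).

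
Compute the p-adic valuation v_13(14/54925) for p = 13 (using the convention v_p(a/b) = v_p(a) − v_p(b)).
v_13(14/54925) = -3

Factor powers of 13 from the numerator and denominator of the reduced fraction: 14 = 13^0 · 14 and 54925 = 13^3 · 25. Apply v_p(a/b) = v_p(a) − v_p(b): v_13(14/54925) = 0 − 3 = -3.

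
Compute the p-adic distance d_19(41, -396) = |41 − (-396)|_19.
d_19(41, -396) = 1/19

Step 1 — x − y = 41 − (-396) = 437. Step 2 — v_19(437) = 1 (factor: 437 = (19^1 · 23); the sign does not affect v_p). Step 3 — |x − y|_19 = 19^{-1} = 1/19.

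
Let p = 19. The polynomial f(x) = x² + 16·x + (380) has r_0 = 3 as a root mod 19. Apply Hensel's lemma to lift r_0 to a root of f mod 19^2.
r_1 = 98 (mod 361)

Hensel: r_{i+1} = r_i − f(r_i)·(f′(r_i))^{-1} mod 19^{i+2}, f′(x) = 2x + 16. Iterate:
  r_0 = 3 (mod 19)
  r_1 = 98 (mod 361)
Final: r = 98 satisfies f(r) ≡ 0 mod 19^2.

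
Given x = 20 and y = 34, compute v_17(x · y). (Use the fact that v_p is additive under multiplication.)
v_17(680) = 1

v_p(x) = 0 (factor: 20 = 17^0 · 20); v_p(y) = 1 (factor: 34 = 17^1 · 2). Additivity: v_p(xy) = v_p(x) + v_p(y) = 0 + 1 = 1. (Direct check: xy = 680 = 17^1 · (40).)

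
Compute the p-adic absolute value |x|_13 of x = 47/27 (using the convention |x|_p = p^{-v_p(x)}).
|47/27|_13 = 1

Step 1 — compute v_13(x) by factoring powers of 13 out of the numerator and denominator: v_13(47/27) = 0. Step 2 — apply |x|_p = p^{-v_p(x)} = 13^{0} = 1.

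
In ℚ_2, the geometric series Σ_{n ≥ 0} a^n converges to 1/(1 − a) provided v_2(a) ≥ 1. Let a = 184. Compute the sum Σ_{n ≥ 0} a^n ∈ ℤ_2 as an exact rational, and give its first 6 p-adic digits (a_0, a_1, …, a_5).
Σ a^n = 1/(1 − a) = -1/183;  first 6 digits = (1, 0, 0, 1, 1, 1)

v_2(a) = 3 ≥ 1, so the series converges in ℤ_2 to 1/(1 − a) = 1/(1 − 184) = -1/183. Expand this rational in ℤ_2: compute digits iteratively via d_i = x_i mod 2, x_{i+1} = (x_i − d_i)/2. The first 6 digits are (1, 0, 0, 1, 1, 1).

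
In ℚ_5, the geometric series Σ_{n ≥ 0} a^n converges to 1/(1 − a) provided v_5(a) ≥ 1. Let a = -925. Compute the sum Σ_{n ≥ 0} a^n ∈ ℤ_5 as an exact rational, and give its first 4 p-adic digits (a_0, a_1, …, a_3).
Σ a^n = 1/(1 − a) = 1/926;  first 4 digits = (1, 0, 3, 2)

v_5(a) = 2 ≥ 1, so the series converges in ℤ_5 to 1/(1 − a) = 1/(1 − (-925)) = 1/926. Expand this rational in ℤ_5: compute digits iteratively via d_i = x_i mod 5, x_{i+1} = (x_i − d_i)/5. The first 4 digits are (1, 0, 3, 2).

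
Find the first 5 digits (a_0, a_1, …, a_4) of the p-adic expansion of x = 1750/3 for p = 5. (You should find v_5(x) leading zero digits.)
(a_0, …, a_4) = (0, 0, 0, 3, 2)

v_5(1750/3) = 3, so a_0 = ... = a_2 = 0. Factor out: x = 5^3 · u with u = 14/3 a unit in ℤ_5. Expand u iteratively via a_{v+i} = u_i mod 5, u_{i+1} = (u_i − a_{v+i})/5:
  u_0 = 14/3;  a_3 = 3;  u_1 = (u_0 − 3)/5 = 1/3
  u_1 = 1/3;  a_4 = 2;  u_2 = (u_1 − 2)/5 = -1/3
Digits: (0, 0, 0, 3, 2).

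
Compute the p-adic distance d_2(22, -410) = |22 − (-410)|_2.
d_2(22, -410) = 1/16

Step 1 — x − y = 22 − (-410) = 432. Step 2 — v_2(432) = 4 (factor: 432 = (2^4 · 27); the sign does not affect v_p). Step 3 — |x − y|_2 = 2^{-4} = 1/16.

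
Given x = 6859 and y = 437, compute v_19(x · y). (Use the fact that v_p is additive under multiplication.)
v_19(2997383) = 4

v_p(x) = 3 (factor: 6859 = 19^3 · 1); v_p(y) = 1 (factor: 437 = 19^1 · 23). Additivity: v_p(xy) = v_p(x) + v_p(y) = 3 + 1 = 4. (Direct check: xy = 2997383 = 19^4 · (23).)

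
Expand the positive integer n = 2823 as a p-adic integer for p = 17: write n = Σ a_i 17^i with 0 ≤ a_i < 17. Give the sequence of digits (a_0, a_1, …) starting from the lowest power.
(a_0, a_1, …) = (1, 13, 9)

Repeated division by 17 gives the digits low-to-high: 2823 = 1 + 13·17^1 + 9·17^2. Digit sequence: (1, 13, 9).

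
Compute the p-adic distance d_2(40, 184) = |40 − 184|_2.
d_2(40, 184) = 1/16

Step 1 — x − y = 40 − 184 = -144. Step 2 — v_2(-144) = 4 (factor: -144 = −(2^4 · 9); the sign does not affect v_p). Step 3 — |x − y|_2 = 2^{-4} = 1/16.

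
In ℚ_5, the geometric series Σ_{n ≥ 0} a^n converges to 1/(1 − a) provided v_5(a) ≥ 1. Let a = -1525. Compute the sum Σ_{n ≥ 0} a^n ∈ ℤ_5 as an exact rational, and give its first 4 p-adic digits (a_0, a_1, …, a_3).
Σ a^n = 1/(1 − a) = 1/1526;  first 4 digits = (1, 0, 4, 2)

v_5(a) = 2 ≥ 1, so the series converges in ℤ_5 to 1/(1 − a) = 1/(1 − (-1525)) = 1/1526. Expand this rational in ℤ_5: compute digits iteratively via d_i = x_i mod 5, x_{i+1} = (x_i − d_i)/5. The first 4 digits are (1, 0, 4, 2).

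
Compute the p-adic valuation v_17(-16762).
v_17(-16762) = 2

v_17(n) is the largest exponent k such that 17^k divides n. Factor out: -16762 = -17^2 · 58. (Sign doesn't affect v_p.) So v_17(-16762) = 2.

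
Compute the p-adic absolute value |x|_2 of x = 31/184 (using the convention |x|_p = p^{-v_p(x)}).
|31/184|_2 = 8

Step 1 — compute v_2(x) by factoring powers of 2 out of the numerator and denominator: v_2(31/184) = -3. Step 2 — apply |x|_p = p^{-v_p(x)} = 2^{3} = 8.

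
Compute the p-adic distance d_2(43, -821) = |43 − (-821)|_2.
d_2(43, -821) = 1/32

Step 1 — x − y = 43 − (-821) = 864. Step 2 — v_2(864) = 5 (factor: 864 = (2^5 · 27); the sign does not affect v_p). Step 3 — |x − y|_2 = 2^{-5} = 1/32.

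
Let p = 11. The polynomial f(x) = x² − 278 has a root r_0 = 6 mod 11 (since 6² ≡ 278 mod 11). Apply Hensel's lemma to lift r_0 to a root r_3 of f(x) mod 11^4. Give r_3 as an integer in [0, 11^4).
r_3 = 12227 (mod 14641)

Hensel's recurrence: r_{i+1} = r_i − f(r_i)·(f′(r_i))^{-1} mod 11^{i+2}, with f′(x) = 2x. Iterate:
  r_0 = 6 (mod 11)
  r_1 = 6 (mod 121)
  r_2 = 248 (mod 1331)
  r_3 = 12227 (mod 14641)
Final: r_3 = 12227, and one checks f(r_3) ≡ 0 mod 11^4.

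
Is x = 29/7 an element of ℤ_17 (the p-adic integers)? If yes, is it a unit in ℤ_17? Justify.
x ∈ ℤ_17^× (unit); v_17(x) = 0

ℤ_17 = {x ∈ ℚ_17 : v_17(x) ≥ 0} and ℤ_17^× = {x ∈ ℤ_17 : v_17(x) = 0}. Here v_17(29/7) = v_17(num) − v_17(den) = 0; compare against these criteria.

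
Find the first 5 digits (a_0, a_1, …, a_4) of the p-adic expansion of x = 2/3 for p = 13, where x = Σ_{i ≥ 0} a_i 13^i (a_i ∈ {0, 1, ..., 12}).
(a_0, …, a_4) = (5, 4, 4, 4, 4)

v_13(2/3) = 0 (numerator and denominator both coprime to 13), so x ∈ ℤ_13^×. Compute digits iteratively via a_i = x_i mod 13, x_{i+1} = (x_i − a_i)/13, with x_0 = x:
  x_0 = 2/3;  a_0 = 5;  x_1 = (x_0 − 5)/13 = -1/3
  x_1 = -1/3;  a_1 = 4;  x_2 = (x_1 − 4)/13 = -1/3
  x_2 = -1/3;  a_2 = 4;  x_3 = (x_2 − 4)/13 = -1/3
  x_3 = -1/3;  a_3 = 4;  x_4 = (x_3 − 4)/13 = -1/3
  x_4 = -1/3;  a_4 = 4;  x_5 = (x_4 − 4)/13 = -1/3
Digits: (5, 4, 4, 4, 4).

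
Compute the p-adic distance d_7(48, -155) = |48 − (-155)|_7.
d_7(48, -155) = 1/7

Step 1 — x − y = 48 − (-155) = 203. Step 2 — v_7(203) = 1 (factor: 203 = (7^1 · 29); the sign does not affect v_p). Step 3 — |x − y|_7 = 7^{-1} = 1/7.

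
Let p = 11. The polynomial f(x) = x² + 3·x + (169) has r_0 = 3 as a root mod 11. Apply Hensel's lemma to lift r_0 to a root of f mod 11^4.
r_3 = 5481 (mod 14641)

Hensel: r_{i+1} = r_i − f(r_i)·(f′(r_i))^{-1} mod 11^{i+2}, f′(x) = 2x + 3. Iterate:
  r_0 = 3 (mod 11)
  r_1 = 36 (mod 121)
  r_2 = 157 (mod 1331)
  r_3 = 5481 (mod 14641)
Final: r = 5481 satisfies f(r) ≡ 0 mod 11^4.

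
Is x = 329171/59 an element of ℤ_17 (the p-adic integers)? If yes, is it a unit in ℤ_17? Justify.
x ∈ ℤ_17 but not a unit; v_17(x) = 3 > 0

ℤ_17 = {x ∈ ℚ_17 : v_17(x) ≥ 0} and ℤ_17^× = {x ∈ ℤ_17 : v_17(x) = 0}. Here v_17(329171/59) = v_17(num) − v_17(den) = 3; compare against these criteria.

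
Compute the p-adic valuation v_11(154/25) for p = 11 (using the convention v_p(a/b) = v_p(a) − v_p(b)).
v_11(154/25) = 1

Factor powers of 11 from the numerator and denominator of the reduced fraction: 154 = 11^1 · 14 and 25 = 11^0 · 25. Apply v_p(a/b) = v_p(a) − v_p(b): v_11(154/25) = 1 − 0 = 1.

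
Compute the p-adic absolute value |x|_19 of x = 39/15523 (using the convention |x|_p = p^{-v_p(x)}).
|39/15523|_19 = 361

Step 1 — compute v_19(x) by factoring powers of 19 out of the numerator and denominator: v_19(39/15523) = -2. Step 2 — apply |x|_p = p^{-v_p(x)} = 19^{2} = 361.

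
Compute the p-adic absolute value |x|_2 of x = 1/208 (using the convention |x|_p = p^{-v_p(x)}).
|1/208|_2 = 16

Step 1 — compute v_2(x) by factoring powers of 2 out of the numerator and denominator: v_2(1/208) = -4. Step 2 — apply |x|_p = p^{-v_p(x)} = 2^{4} = 16.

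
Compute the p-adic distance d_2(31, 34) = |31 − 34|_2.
d_2(31, 34) = 1

Step 1 — x − y = 31 − 34 = -3. Step 2 — v_2(-3) = 0 (factor: -3 = −(2^0 · 3); the sign does not affect v_p). Step 3 — |x − y|_2 = 2^{0} = 1.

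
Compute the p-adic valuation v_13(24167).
v_13(24167) = 3

v_13(n) is the largest exponent k such that 13^k divides n. Factor out: 24167 = 13^3 · 11. (Sign doesn't affect v_p.) So v_13(24167) = 3.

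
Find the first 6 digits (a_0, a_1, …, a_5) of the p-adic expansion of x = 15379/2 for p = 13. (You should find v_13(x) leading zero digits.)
(a_0, …, a_5) = (0, 0, 0, 10, 6, 6)

v_13(15379/2) = 3, so a_0 = ... = a_2 = 0. Factor out: x = 13^3 · u with u = 7/2 a unit in ℤ_13. Expand u iteratively via a_{v+i} = u_i mod 13, u_{i+1} = (u_i − a_{v+i})/13:
  u_0 = 7/2;  a_3 = 10;  u_1 = (u_0 − 10)/13 = -1/2
  u_1 = -1/2;  a_4 = 6;  u_2 = (u_1 − 6)/13 = -1/2
  u_2 = -1/2;  a_5 = 6;  u_3 = (u_2 − 6)/13 = -1/2
Digits: (0, 0, 0, 10, 6, 6).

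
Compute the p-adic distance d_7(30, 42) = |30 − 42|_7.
d_7(30, 42) = 1

Step 1 — x − y = 30 − 42 = -12. Step 2 — v_7(-12) = 0 (factor: -12 = −(7^0 · 12); the sign does not affect v_p). Step 3 — |x − y|_7 = 7^{0} = 1.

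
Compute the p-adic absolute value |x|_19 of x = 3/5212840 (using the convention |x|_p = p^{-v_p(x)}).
|3/5212840|_19 = 130321

Step 1 — compute v_19(x) by factoring powers of 19 out of the numerator and denominator: v_19(3/5212840) = -4. Step 2 — apply |x|_p = p^{-v_p(x)} = 19^{4} = 130321.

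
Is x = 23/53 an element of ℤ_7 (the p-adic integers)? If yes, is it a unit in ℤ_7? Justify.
x ∈ ℤ_7^× (unit); v_7(x) = 0

ℤ_7 = {x ∈ ℚ_7 : v_7(x) ≥ 0} and ℤ_7^× = {x ∈ ℤ_7 : v_7(x) = 0}. Here v_7(23/53) = v_7(num) − v_7(den) = 0; compare against these criteria.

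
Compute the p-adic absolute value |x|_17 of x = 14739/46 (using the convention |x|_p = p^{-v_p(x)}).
|14739/46|_17 = 1/4913

Step 1 — compute v_17(x) by factoring powers of 17 out of the numerator and denominator: v_17(14739/46) = 3. Step 2 — apply |x|_p = p^{-v_p(x)} = 17^{-3} = 1/4913.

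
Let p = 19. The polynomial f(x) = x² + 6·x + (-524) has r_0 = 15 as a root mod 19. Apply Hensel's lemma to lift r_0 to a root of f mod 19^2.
r_1 = 91 (mod 361)

Hensel: r_{i+1} = r_i − f(r_i)·(f′(r_i))^{-1} mod 19^{i+2}, f′(x) = 2x + 6. Iterate:
  r_0 = 15 (mod 19)
  r_1 = 91 (mod 361)
Final: r = 91 satisfies f(r) ≡ 0 mod 19^2.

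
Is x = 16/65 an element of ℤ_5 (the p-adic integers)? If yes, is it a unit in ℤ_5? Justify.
x ∉ ℤ_5 (v_5(x) = -1 < 0)

ℤ_5 = {x ∈ ℚ_5 : v_5(x) ≥ 0} and ℤ_5^× = {x ∈ ℤ_5 : v_5(x) = 0}. Here v_5(16/65) = v_5(num) − v_5(den) = -1; compare against these criteria.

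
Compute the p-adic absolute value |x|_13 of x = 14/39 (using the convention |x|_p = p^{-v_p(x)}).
|14/39|_13 = 13

Step 1 — compute v_13(x) by factoring powers of 13 out of the numerator and denominator: v_13(14/39) = -1. Step 2 — apply |x|_p = p^{-v_p(x)} = 13^{1} = 13.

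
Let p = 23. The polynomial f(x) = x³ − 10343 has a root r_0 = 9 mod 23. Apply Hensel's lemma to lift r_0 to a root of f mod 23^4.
r_3 = 216784 (mod 279841)

Hensel: r_{i+1} = r_i − f(r_i)/f′(r_i) mod 23^{i+2}, where f′(x) = 3x². Iterate:
  r_0 = 9 (mod 23)
  r_1 = 423 (mod 529)
  r_2 = 9945 (mod 12167)
  r_3 = 216784 (mod 279841)
Final: r = 216784 with f(r) ≡ 0 mod 23^4.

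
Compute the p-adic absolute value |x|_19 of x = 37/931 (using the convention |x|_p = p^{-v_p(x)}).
|37/931|_19 = 19

Step 1 — compute v_19(x) by factoring powers of 19 out of the numerator and denominator: v_19(37/931) = -1. Step 2 — apply |x|_p = p^{-v_p(x)} = 19^{1} = 19.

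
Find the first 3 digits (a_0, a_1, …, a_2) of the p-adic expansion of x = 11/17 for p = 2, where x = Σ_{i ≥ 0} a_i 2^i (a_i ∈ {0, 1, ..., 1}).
(a_0, …, a_2) = (1, 1, 0)

v_2(11/17) = 0 (numerator and denominator both coprime to 2), so x ∈ ℤ_2^×. Compute digits iteratively via a_i = x_i mod 2, x_{i+1} = (x_i − a_i)/2, with x_0 = x:
  x_0 = 11/17;  a_0 = 1;  x_1 = (x_0 − 1)/2 = -3/17
  x_1 = -3/17;  a_1 = 1;  x_2 = (x_1 − 1)/2 = -10/17
  x_2 = -10/17;  a_2 = 0;  x_3 = (x_2 − 0)/2 = -5/17
Digits: (1, 1, 0).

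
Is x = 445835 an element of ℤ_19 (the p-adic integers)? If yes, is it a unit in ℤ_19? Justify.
x ∈ ℤ_19 but not a unit; v_19(x) = 3 > 0

ℤ_19 = {x ∈ ℚ_19 : v_19(x) ≥ 0} and ℤ_19^× = {x ∈ ℤ_19 : v_19(x) = 0}. Here v_19(445835) = v_19(num) − v_19(den) = 3; compare against these criteria.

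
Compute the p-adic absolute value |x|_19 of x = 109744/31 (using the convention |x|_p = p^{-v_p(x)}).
|109744/31|_19 = 1/6859

Step 1 — compute v_19(x) by factoring powers of 19 out of the numerator and denominator: v_19(109744/31) = 3. Step 2 — apply |x|_p = p^{-v_p(x)} = 19^{-3} = 1/6859.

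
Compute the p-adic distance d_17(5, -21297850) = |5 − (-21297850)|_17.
d_17(5, -21297850) = 1/1419857

Step 1 — x − y = 5 − (-21297850) = 21297855. Step 2 — v_17(21297855) = 5 (factor: 21297855 = (17^5 · 15); the sign does not affect v_p). Step 3 — |x − y|_17 = 17^{-5} = 1/1419857.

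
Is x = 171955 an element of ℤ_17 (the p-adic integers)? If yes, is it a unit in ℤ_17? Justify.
x ∈ ℤ_17 but not a unit; v_17(x) = 3 > 0

ℤ_17 = {x ∈ ℚ_17 : v_17(x) ≥ 0} and ℤ_17^× = {x ∈ ℤ_17 : v_17(x) = 0}. Here v_17(171955) = v_17(num) − v_17(den) = 3; compare against these criteria.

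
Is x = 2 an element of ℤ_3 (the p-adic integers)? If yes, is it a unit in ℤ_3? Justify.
x ∈ ℤ_3^× (unit); v_3(x) = 0

ℤ_3 = {x ∈ ℚ_3 : v_3(x) ≥ 0} and ℤ_3^× = {x ∈ ℤ_3 : v_3(x) = 0}. Here v_3(2) = v_3(num) − v_3(den) = 0; compare against these criteria.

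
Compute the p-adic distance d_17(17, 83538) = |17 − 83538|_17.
d_17(17, 83538) = 1/83521

Step 1 — x − y = 17 − 83538 = -83521. Step 2 — v_17(-83521) = 4 (factor: -83521 = −(17^4 · 1); the sign does not affect v_p). Step 3 — |x − y|_17 = 17^{-4} = 1/83521.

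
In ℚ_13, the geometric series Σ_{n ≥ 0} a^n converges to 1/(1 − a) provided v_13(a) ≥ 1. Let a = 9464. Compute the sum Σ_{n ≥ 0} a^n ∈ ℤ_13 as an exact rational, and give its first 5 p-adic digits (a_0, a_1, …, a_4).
Σ a^n = 1/(1 − a) = -1/9463;  first 5 digits = (1, 0, 4, 4, 3)

v_13(a) = 2 ≥ 1, so the series converges in ℤ_13 to 1/(1 − a) = 1/(1 − 9464) = -1/9463. Expand this rational in ℤ_13: compute digits iteratively via d_i = x_i mod 13, x_{i+1} = (x_i − d_i)/13. The first 5 digits are (1, 0, 4, 4, 3).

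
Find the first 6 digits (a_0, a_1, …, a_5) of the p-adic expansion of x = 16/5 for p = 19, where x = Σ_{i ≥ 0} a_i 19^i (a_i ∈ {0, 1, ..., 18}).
(a_0, …, a_5) = (7, 15, 3, 15, 3, 15)

v_19(16/5) = 0 (numerator and denominator both coprime to 19), so x ∈ ℤ_19^×. Compute digits iteratively via a_i = x_i mod 19, x_{i+1} = (x_i − a_i)/19, with x_0 = x:
  x_0 = 16/5;  a_0 = 7;  x_1 = (x_0 − 7)/19 = -1/5
  x_1 = -1/5;  a_1 = 15;  x_2 = (x_1 − 15)/19 = -4/5
  x_2 = -4/5;  a_2 = 3;  x_3 = (x_2 − 3)/19 = -1/5
  x_3 = -1/5;  a_3 = 15;  x_4 = (x_3 − 15)/19 = -4/5
  x_4 = -4/5;  a_4 = 3;  x_5 = (x_4 − 3)/19 = -1/5
  x_5 = -1/5;  a_5 = 15;  x_6 = (x_5 − 15)/19 = -4/5
Digits: (7, 15, 3, 15, 3, 15).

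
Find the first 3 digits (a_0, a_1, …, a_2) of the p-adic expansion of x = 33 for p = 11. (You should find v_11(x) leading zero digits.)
(a_0, …, a_2) = (0, 3, 0)

v_11(33) = 1, so a_0 = ... = a_0 = 0. Factor out: x = 11^1 · u with u = 3 a unit in ℤ_11. Expand u iteratively via a_{v+i} = u_i mod 11, u_{i+1} = (u_i − a_{v+i})/11:
  u_0 = 3;  a_1 = 3;  u_1 = (u_0 − 3)/11 = 0
  u_1 = 0;  a_2 = 0;  u_2 = (u_1 − 0)/11 = 0
Digits: (0, 3, 0).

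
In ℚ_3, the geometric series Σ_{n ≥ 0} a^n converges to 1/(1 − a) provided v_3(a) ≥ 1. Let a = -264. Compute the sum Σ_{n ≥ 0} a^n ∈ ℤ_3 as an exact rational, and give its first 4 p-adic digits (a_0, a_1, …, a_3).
Σ a^n = 1/(1 − a) = 1/265;  first 4 digits = (1, 2, 1, 2)

v_3(a) = 1 ≥ 1, so the series converges in ℤ_3 to 1/(1 − a) = 1/(1 − (-264)) = 1/265. Expand this rational in ℤ_3: compute digits iteratively via d_i = x_i mod 3, x_{i+1} = (x_i − d_i)/3. The first 4 digits are (1, 2, 1, 2).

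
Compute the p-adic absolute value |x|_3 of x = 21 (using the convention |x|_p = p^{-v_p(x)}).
|21|_3 = 1/3

Step 1 — compute v_3(x) by factoring powers of 3 out of the numerator and denominator: v_3(21) = 1. Step 2 — apply |x|_p = p^{-v_p(x)} = 3^{-1} = 1/3.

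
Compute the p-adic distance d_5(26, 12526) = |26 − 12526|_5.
d_5(26, 12526) = 1/3125

Step 1 — x − y = 26 − 12526 = -12500. Step 2 — v_5(-12500) = 5 (factor: -12500 = −(5^5 · 4); the sign does not affect v_p). Step 3 — |x − y|_5 = 5^{-5} = 1/3125.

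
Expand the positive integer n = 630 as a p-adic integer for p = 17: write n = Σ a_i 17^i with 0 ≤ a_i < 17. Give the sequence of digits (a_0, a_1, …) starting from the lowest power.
(a_0, a_1, …) = (1, 3, 2)

Repeated division by 17 gives the digits low-to-high: 630 = 1 + 3·17^1 + 2·17^2. Digit sequence: (1, 3, 2).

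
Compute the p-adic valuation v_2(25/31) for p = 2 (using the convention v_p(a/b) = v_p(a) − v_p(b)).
v_2(25/31) = 0

Factor powers of 2 from the numerator and denominator of the reduced fraction: 25 = 2^0 · 25 and 31 = 2^0 · 31. Apply v_p(a/b) = v_p(a) − v_p(b): v_2(25/31) = 0 − 0 = 0.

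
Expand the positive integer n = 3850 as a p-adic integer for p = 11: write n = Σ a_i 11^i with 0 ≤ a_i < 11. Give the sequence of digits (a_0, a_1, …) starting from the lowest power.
(a_0, a_1, …) = (0, 9, 9, 2)

Repeated division by 11 gives the digits low-to-high: 3850 = 9·11^1 + 9·11^2 + 2·11^3. Digit sequence: (0, 9, 9, 2).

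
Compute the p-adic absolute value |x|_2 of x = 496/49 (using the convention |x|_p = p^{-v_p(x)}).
|496/49|_2 = 1/16

Step 1 — compute v_2(x) by factoring powers of 2 out of the numerator and denominator: v_2(496/49) = 4. Step 2 — apply |x|_p = p^{-v_p(x)} = 2^{-4} = 1/16.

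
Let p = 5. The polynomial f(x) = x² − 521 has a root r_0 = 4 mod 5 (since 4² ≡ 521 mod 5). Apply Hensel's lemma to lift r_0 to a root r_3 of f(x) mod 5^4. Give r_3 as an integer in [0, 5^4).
r_3 = 539 (mod 625)

Hensel's recurrence: r_{i+1} = r_i − f(r_i)·(f′(r_i))^{-1} mod 5^{i+2}, with f′(x) = 2x. Iterate:
  r_0 = 4 (mod 5)
  r_1 = 14 (mod 25)
  r_2 = 39 (mod 125)
  r_3 = 539 (mod 625)
Final: r_3 = 539, and one checks f(r_3) ≡ 0 mod 5^4.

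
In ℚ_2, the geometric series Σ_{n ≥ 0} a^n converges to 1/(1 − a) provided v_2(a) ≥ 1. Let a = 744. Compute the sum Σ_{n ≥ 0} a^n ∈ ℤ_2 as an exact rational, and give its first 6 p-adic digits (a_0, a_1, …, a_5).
Σ a^n = 1/(1 − a) = -1/743;  first 6 digits = (1, 0, 0, 1, 0, 1)

v_2(a) = 3 ≥ 1, so the series converges in ℤ_2 to 1/(1 − a) = 1/(1 − 744) = -1/743. Expand this rational in ℤ_2: compute digits iteratively via d_i = x_i mod 2, x_{i+1} = (x_i − d_i)/2. The first 6 digits are (1, 0, 0, 1, 0, 1).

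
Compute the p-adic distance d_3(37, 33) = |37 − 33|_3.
d_3(37, 33) = 1

Step 1 — x − y = 37 − 33 = 4. Step 2 — v_3(4) = 0 (factor: 4 = (3^0 · 4); the sign does not affect v_p). Step 3 — |x − y|_3 = 3^{0} = 1.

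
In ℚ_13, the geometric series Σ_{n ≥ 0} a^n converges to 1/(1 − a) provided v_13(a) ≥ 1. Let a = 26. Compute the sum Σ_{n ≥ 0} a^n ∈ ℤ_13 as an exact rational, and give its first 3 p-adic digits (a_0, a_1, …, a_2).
Σ a^n = 1/(1 − a) = -1/25;  first 3 digits = (1, 2, 4)

v_13(a) = 1 ≥ 1, so the series converges in ℤ_13 to 1/(1 − a) = 1/(1 − 26) = -1/25. Expand this rational in ℤ_13: compute digits iteratively via d_i = x_i mod 13, x_{i+1} = (x_i − d_i)/13. The first 3 digits are (1, 2, 4).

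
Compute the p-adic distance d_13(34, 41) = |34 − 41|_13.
d_13(34, 41) = 1

Step 1 — x − y = 34 − 41 = -7. Step 2 — v_13(-7) = 0 (factor: -7 = −(13^0 · 7); the sign does not affect v_p). Step 3 — |x − y|_13 = 13^{0} = 1.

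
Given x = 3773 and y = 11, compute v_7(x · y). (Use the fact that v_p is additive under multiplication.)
v_7(41503) = 3

v_p(x) = 3 (factor: 3773 = 7^3 · 11); v_p(y) = 0 (factor: 11 = 7^0 · 11). Additivity: v_p(xy) = v_p(x) + v_p(y) = 3 + 0 = 3. (Direct check: xy = 41503 = 7^3 · (121).)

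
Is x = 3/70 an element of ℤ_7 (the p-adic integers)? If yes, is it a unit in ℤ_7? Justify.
x ∉ ℤ_7 (v_7(x) = -1 < 0)

ℤ_7 = {x ∈ ℚ_7 : v_7(x) ≥ 0} and ℤ_7^× = {x ∈ ℤ_7 : v_7(x) = 0}. Here v_7(3/70) = v_7(num) − v_7(den) = -1; compare against these criteria.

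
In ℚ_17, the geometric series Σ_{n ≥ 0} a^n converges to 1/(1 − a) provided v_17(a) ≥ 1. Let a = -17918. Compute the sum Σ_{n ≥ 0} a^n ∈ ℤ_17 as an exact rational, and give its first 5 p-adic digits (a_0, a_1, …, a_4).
Σ a^n = 1/(1 − a) = 1/17919;  first 5 digits = (1, 0, 6, 13, 1)

v_17(a) = 2 ≥ 1, so the series converges in ℤ_17 to 1/(1 − a) = 1/(1 − (-17918)) = 1/17919. Expand this rational in ℤ_17: compute digits iteratively via d_i = x_i mod 17, x_{i+1} = (x_i − d_i)/17. The first 5 digits are (1, 0, 6, 13, 1).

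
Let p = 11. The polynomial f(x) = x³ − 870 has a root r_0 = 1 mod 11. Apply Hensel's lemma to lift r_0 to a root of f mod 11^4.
r_3 = 9406 (mod 14641)

Hensel: r_{i+1} = r_i − f(r_i)/f′(r_i) mod 11^{i+2}, where f′(x) = 3x². Iterate:
  r_0 = 1 (mod 11)
  r_1 = 89 (mod 121)
  r_2 = 89 (mod 1331)
  r_3 = 9406 (mod 14641)
Final: r = 9406 with f(r) ≡ 0 mod 11^4.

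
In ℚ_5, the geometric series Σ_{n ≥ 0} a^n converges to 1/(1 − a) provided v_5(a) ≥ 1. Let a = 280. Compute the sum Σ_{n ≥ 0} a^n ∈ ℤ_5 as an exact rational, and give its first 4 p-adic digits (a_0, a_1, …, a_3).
Σ a^n = 1/(1 − a) = -1/279;  first 4 digits = (1, 1, 2, 0)

v_5(a) = 1 ≥ 1, so the series converges in ℤ_5 to 1/(1 − a) = 1/(1 − 280) = -1/279. Expand this rational in ℤ_5: compute digits iteratively via d_i = x_i mod 5, x_{i+1} = (x_i − d_i)/5. The first 4 digits are (1, 1, 2, 0).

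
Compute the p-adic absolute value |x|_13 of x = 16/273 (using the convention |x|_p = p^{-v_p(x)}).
|16/273|_13 = 13

Step 1 — compute v_13(x) by factoring powers of 13 out of the numerator and denominator: v_13(16/273) = -1. Step 2 — apply |x|_p = p^{-v_p(x)} = 13^{1} = 13.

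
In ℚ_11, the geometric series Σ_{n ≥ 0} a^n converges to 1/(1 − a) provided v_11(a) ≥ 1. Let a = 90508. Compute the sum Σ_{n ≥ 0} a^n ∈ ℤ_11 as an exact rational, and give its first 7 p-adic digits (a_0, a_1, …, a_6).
Σ a^n = 1/(1 − a) = -1/90507;  first 7 digits = (1, 0, 0, 2, 6, 0, 4)

v_11(a) = 3 ≥ 1, so the series converges in ℤ_11 to 1/(1 − a) = 1/(1 − 90508) = -1/90507. Expand this rational in ℤ_11: compute digits iteratively via d_i = x_i mod 11, x_{i+1} = (x_i − d_i)/11. The first 7 digits are (1, 0, 0, 2, 6, 0, 4).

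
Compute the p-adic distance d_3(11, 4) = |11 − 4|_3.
d_3(11, 4) = 1

Step 1 — x − y = 11 − 4 = 7. Step 2 — v_3(7) = 0 (factor: 7 = (3^0 · 7); the sign does not affect v_p). Step 3 — |x − y|_3 = 3^{0} = 1.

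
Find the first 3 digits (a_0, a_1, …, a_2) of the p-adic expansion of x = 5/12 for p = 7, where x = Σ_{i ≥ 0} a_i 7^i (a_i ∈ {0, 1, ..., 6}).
(a_0, …, a_2) = (1, 4, 0)

v_7(5/12) = 0 (numerator and denominator both coprime to 7), so x ∈ ℤ_7^×. Compute digits iteratively via a_i = x_i mod 7, x_{i+1} = (x_i − a_i)/7, with x_0 = x:
  x_0 = 5/12;  a_0 = 1;  x_1 = (x_0 − 1)/7 = -1/12
  x_1 = -1/12;  a_1 = 4;  x_2 = (x_1 − 4)/7 = -7/12
  x_2 = -7/12;  a_2 = 0;  x_3 = (x_2 − 0)/7 = -1/12
Digits: (1, 4, 0).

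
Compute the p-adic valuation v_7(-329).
v_7(-329) = 1

v_7(n) is the largest exponent k such that 7^k divides n. Factor out: -329 = -7^1 · 47. (Sign doesn't affect v_p.) So v_7(-329) = 1.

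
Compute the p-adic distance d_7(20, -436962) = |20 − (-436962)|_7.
d_7(20, -436962) = 1/16807

Step 1 — x − y = 20 − (-436962) = 436982. Step 2 — v_7(436982) = 5 (factor: 436982 = (7^5 · 26); the sign does not affect v_p). Step 3 — |x − y|_7 = 7^{-5} = 1/16807.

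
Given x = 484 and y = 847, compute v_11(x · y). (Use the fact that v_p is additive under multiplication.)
v_11(409948) = 4

v_p(x) = 2 (factor: 484 = 11^2 · 4); v_p(y) = 2 (factor: 847 = 11^2 · 7). Additivity: v_p(xy) = v_p(x) + v_p(y) = 2 + 2 = 4. (Direct check: xy = 409948 = 11^4 · (28).)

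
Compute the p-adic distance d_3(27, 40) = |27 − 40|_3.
d_3(27, 40) = 1

Step 1 — x − y = 27 − 40 = -13. Step 2 — v_3(-13) = 0 (factor: -13 = −(3^0 · 13); the sign does not affect v_p). Step 3 — |x − y|_3 = 3^{0} = 1.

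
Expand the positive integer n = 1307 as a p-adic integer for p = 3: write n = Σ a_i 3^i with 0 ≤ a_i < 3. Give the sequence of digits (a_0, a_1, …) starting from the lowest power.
(a_0, a_1, …) = (2, 0, 1, 0, 1, 2, 1)

Repeated division by 3 gives the digits low-to-high: 1307 = 2 + 1·3^2 + 1·3^4 + 2·3^5 + 1·3^6. Digit sequence: (2, 0, 1, 0, 1, 2, 1).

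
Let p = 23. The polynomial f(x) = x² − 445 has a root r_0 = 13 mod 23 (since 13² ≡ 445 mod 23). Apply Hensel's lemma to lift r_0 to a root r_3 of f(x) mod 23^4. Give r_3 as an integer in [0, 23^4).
r_3 = 146638 (mod 279841)

Hensel's recurrence: r_{i+1} = r_i − f(r_i)·(f′(r_i))^{-1} mod 23^{i+2}, with f′(x) = 2x. Iterate:
  r_0 = 13 (mod 23)
  r_1 = 105 (mod 529)
  r_2 = 634 (mod 12167)
  r_3 = 146638 (mod 279841)
Final: r_3 = 146638, and one checks f(r_3) ≡ 0 mod 23^4.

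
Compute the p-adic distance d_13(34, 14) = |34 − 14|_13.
d_13(34, 14) = 1

Step 1 — x − y = 34 − 14 = 20. Step 2 — v_13(20) = 0 (factor: 20 = (13^0 · 20); the sign does not affect v_p). Step 3 — |x − y|_13 = 13^{0} = 1.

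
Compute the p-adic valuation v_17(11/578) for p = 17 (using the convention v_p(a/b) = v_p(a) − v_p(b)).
v_17(11/578) = -2

Factor powers of 17 from the numerator and denominator of the reduced fraction: 11 = 17^0 · 11 and 578 = 17^2 · 2. Apply v_p(a/b) = v_p(a) − v_p(b): v_17(11/578) = 0 − 2 = -2.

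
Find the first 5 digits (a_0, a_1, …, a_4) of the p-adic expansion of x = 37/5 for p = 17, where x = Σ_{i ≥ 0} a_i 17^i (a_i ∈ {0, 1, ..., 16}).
(a_0, …, a_4) = (4, 7, 3, 10, 13)

v_17(37/5) = 0 (numerator and denominator both coprime to 17), so x ∈ ℤ_17^×. Compute digits iteratively via a_i = x_i mod 17, x_{i+1} = (x_i − a_i)/17, with x_0 = x:
  x_0 = 37/5;  a_0 = 4;  x_1 = (x_0 − 4)/17 = 1/5
  x_1 = 1/5;  a_1 = 7;  x_2 = (x_1 − 7)/17 = -2/5
  x_2 = -2/5;  a_2 = 3;  x_3 = (x_2 − 3)/17 = -1/5
  x_3 = -1/5;  a_3 = 10;  x_4 = (x_3 − 10)/17 = -3/5
  x_4 = -3/5;  a_4 = 13;  x_5 = (x_4 − 13)/17 = -4/5
Digits: (4, 7, 3, 10, 13).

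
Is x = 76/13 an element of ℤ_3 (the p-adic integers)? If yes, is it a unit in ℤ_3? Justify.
x ∈ ℤ_3^× (unit); v_3(x) = 0

ℤ_3 = {x ∈ ℚ_3 : v_3(x) ≥ 0} and ℤ_3^× = {x ∈ ℤ_3 : v_3(x) = 0}. Here v_3(76/13) = v_3(num) − v_3(den) = 0; compare against these criteria.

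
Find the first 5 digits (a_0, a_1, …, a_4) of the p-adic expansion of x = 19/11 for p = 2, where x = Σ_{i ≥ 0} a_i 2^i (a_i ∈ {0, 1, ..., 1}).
(a_0, …, a_4) = (1, 0, 0, 1, 1)

v_2(19/11) = 0 (numerator and denominator both coprime to 2), so x ∈ ℤ_2^×. Compute digits iteratively via a_i = x_i mod 2, x_{i+1} = (x_i − a_i)/2, with x_0 = x:
  x_0 = 19/11;  a_0 = 1;  x_1 = (x_0 − 1)/2 = 4/11
  x_1 = 4/11;  a_1 = 0;  x_2 = (x_1 − 0)/2 = 2/11
  x_2 = 2/11;  a_2 = 0;  x_3 = (x_2 − 0)/2 = 1/11
  x_3 = 1/11;  a_3 = 1;  x_4 = (x_3 − 1)/2 = -5/11
  x_4 = -5/11;  a_4 = 1;  x_5 = (x_4 − 1)/2 = -8/11
Digits: (1, 0, 0, 1, 1).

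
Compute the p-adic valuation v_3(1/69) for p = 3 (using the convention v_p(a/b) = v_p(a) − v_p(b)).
v_3(1/69) = -1

Factor powers of 3 from the numerator and denominator of the reduced fraction: 1 = 3^0 · 1 and 69 = 3^1 · 23. Apply v_p(a/b) = v_p(a) − v_p(b): v_3(1/69) = 0 − 1 = -1.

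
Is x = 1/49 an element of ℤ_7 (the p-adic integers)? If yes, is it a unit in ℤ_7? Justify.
x ∉ ℤ_7 (v_7(x) = -2 < 0)

ℤ_7 = {x ∈ ℚ_7 : v_7(x) ≥ 0} and ℤ_7^× = {x ∈ ℤ_7 : v_7(x) = 0}. Here v_7(1/49) = v_7(num) − v_7(den) = -2; compare against these criteria.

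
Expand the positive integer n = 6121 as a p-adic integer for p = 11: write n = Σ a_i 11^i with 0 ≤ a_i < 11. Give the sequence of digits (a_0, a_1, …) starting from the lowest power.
(a_0, a_1, …) = (5, 6, 6, 4)

Repeated division by 11 gives the digits low-to-high: 6121 = 5 + 6·11^1 + 6·11^2 + 4·11^3. Digit sequence: (5, 6, 6, 4).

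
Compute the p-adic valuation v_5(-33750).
v_5(-33750) = 4

v_5(n) is the largest exponent k such that 5^k divides n. Factor out: -33750 = -5^4 · 54. (Sign doesn't affect v_p.) So v_5(-33750) = 4.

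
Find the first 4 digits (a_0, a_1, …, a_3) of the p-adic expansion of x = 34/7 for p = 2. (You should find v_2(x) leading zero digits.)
(a_0, …, a_3) = (0, 1, 1, 1)

v_2(34/7) = 1, so a_0 = ... = a_0 = 0. Factor out: x = 2^1 · u with u = 17/7 a unit in ℤ_2. Expand u iteratively via a_{v+i} = u_i mod 2, u_{i+1} = (u_i − a_{v+i})/2:
  u_0 = 17/7;  a_1 = 1;  u_1 = (u_0 − 1)/2 = 5/7
  u_1 = 5/7;  a_2 = 1;  u_2 = (u_1 − 1)/2 = -1/7
  u_2 = -1/7;  a_3 = 1;  u_3 = (u_2 − 1)/2 = -4/7
Digits: (0, 1, 1, 1).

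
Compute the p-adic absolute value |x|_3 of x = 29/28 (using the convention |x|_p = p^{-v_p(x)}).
|29/28|_3 = 1

Step 1 — compute v_3(x) by factoring powers of 3 out of the numerator and denominator: v_3(29/28) = 0. Step 2 — apply |x|_p = p^{-v_p(x)} = 3^{0} = 1.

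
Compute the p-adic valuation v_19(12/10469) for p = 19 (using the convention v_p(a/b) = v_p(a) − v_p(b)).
v_19(12/10469) = -2

Factor powers of 19 from the numerator and denominator of the reduced fraction: 12 = 19^0 · 12 and 10469 = 19^2 · 29. Apply v_p(a/b) = v_p(a) − v_p(b): v_19(12/10469) = 0 − 2 = -2.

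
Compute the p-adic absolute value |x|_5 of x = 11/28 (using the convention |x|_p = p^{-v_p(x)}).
|11/28|_5 = 1

Step 1 — compute v_5(x) by factoring powers of 5 out of the numerator and denominator: v_5(11/28) = 0. Step 2 — apply |x|_p = p^{-v_p(x)} = 5^{0} = 1.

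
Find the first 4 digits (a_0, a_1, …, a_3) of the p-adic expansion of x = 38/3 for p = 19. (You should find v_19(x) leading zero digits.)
(a_0, …, a_3) = (0, 7, 6, 6)

v_19(38/3) = 1, so a_0 = ... = a_0 = 0. Factor out: x = 19^1 · u with u = 2/3 a unit in ℤ_19. Expand u iteratively via a_{v+i} = u_i mod 19, u_{i+1} = (u_i − a_{v+i})/19:
  u_0 = 2/3;  a_1 = 7;  u_1 = (u_0 − 7)/19 = -1/3
  u_1 = -1/3;  a_2 = 6;  u_2 = (u_1 − 6)/19 = -1/3
  u_2 = -1/3;  a_3 = 6;  u_3 = (u_2 − 6)/19 = -1/3
Digits: (0, 7, 6, 6).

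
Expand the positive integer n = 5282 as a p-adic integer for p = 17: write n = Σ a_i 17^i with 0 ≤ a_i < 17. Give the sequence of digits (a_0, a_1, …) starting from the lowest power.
(a_0, a_1, …) = (12, 4, 1, 1)

Repeated division by 17 gives the digits low-to-high: 5282 = 12 + 4·17^1 + 1·17^2 + 1·17^3. Digit sequence: (12, 4, 1, 1).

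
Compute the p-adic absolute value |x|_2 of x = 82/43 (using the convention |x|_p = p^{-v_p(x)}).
|82/43|_2 = 1/2

Step 1 — compute v_2(x) by factoring powers of 2 out of the numerator and denominator: v_2(82/43) = 1. Step 2 — apply |x|_p = p^{-v_p(x)} = 2^{-1} = 1/2.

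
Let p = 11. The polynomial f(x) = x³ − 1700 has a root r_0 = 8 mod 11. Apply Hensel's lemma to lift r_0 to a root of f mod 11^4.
r_3 = 10337 (mod 14641)

Hensel: r_{i+1} = r_i − f(r_i)/f′(r_i) mod 11^{i+2}, where f′(x) = 3x². Iterate:
  r_0 = 8 (mod 11)
  r_1 = 52 (mod 121)
  r_2 = 1020 (mod 1331)
  r_3 = 10337 (mod 14641)
Final: r = 10337 with f(r) ≡ 0 mod 11^4.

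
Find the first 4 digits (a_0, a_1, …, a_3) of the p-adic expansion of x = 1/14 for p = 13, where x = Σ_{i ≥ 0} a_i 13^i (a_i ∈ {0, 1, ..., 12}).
(a_0, …, a_3) = (1, 12, 0, 12)

v_13(1/14) = 0 (numerator and denominator both coprime to 13), so x ∈ ℤ_13^×. Compute digits iteratively via a_i = x_i mod 13, x_{i+1} = (x_i − a_i)/13, with x_0 = x:
  x_0 = 1/14;  a_0 = 1;  x_1 = (x_0 − 1)/13 = -1/14
  x_1 = -1/14;  a_1 = 12;  x_2 = (x_1 − 12)/13 = -13/14
  x_2 = -13/14;  a_2 = 0;  x_3 = (x_2 − 0)/13 = -1/14
  x_3 = -1/14;  a_3 = 12;  x_4 = (x_3 − 12)/13 = -13/14
Digits: (1, 12, 0, 12).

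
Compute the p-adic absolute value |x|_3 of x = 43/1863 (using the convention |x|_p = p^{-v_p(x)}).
|43/1863|_3 = 81

Step 1 — compute v_3(x) by factoring powers of 3 out of the numerator and denominator: v_3(43/1863) = -4. Step 2 — apply |x|_p = p^{-v_p(x)} = 3^{4} = 81.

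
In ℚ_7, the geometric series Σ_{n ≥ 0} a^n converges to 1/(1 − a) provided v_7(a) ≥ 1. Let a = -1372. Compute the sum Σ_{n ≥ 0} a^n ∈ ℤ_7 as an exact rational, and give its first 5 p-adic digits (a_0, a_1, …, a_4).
Σ a^n = 1/(1 − a) = 1/1373;  first 5 digits = (1, 0, 0, 3, 6)

v_7(a) = 3 ≥ 1, so the series converges in ℤ_7 to 1/(1 − a) = 1/(1 − (-1372)) = 1/1373. Expand this rational in ℤ_7: compute digits iteratively via d_i = x_i mod 7, x_{i+1} = (x_i − d_i)/7. The first 5 digits are (1, 0, 0, 3, 6).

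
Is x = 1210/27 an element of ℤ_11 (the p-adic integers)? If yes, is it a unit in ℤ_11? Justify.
x ∈ ℤ_11 but not a unit; v_11(x) = 2 > 0

ℤ_11 = {x ∈ ℚ_11 : v_11(x) ≥ 0} and ℤ_11^× = {x ∈ ℤ_11 : v_11(x) = 0}. Here v_11(1210/27) = v_11(num) − v_11(den) = 2; compare against these criteria.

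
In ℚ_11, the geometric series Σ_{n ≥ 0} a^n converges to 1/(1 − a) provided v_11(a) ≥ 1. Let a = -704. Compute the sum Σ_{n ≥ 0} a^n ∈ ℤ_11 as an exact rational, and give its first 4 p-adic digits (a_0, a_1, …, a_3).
Σ a^n = 1/(1 − a) = 1/705;  first 4 digits = (1, 2, 9, 5)

v_11(a) = 1 ≥ 1, so the series converges in ℤ_11 to 1/(1 − a) = 1/(1 − (-704)) = 1/705. Expand this rational in ℤ_11: compute digits iteratively via d_i = x_i mod 11, x_{i+1} = (x_i − d_i)/11. The first 4 digits are (1, 2, 9, 5).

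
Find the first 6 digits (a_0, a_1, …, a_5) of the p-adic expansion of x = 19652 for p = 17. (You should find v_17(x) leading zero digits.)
(a_0, …, a_5) = (0, 0, 0, 4, 0, 0)

v_17(19652) = 3, so a_0 = ... = a_2 = 0. Factor out: x = 17^3 · u with u = 4 a unit in ℤ_17. Expand u iteratively via a_{v+i} = u_i mod 17, u_{i+1} = (u_i − a_{v+i})/17:
  u_0 = 4;  a_3 = 4;  u_1 = (u_0 − 4)/17 = 0
  u_1 = 0;  a_4 = 0;  u_2 = (u_1 − 0)/17 = 0
  u_2 = 0;  a_5 = 0;  u_3 = (u_2 − 0)/17 = 0
Digits: (0, 0, 0, 4, 0, 0).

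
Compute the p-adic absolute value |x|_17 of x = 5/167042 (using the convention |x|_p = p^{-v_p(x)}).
|5/167042|_17 = 83521

Step 1 — compute v_17(x) by factoring powers of 17 out of the numerator and denominator: v_17(5/167042) = -4. Step 2 — apply |x|_p = p^{-v_p(x)} = 17^{4} = 83521.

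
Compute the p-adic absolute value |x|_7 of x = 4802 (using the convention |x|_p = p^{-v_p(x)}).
|4802|_7 = 1/2401

Step 1 — compute v_7(x) by factoring powers of 7 out of the numerator and denominator: v_7(4802) = 4. Step 2 — apply |x|_p = p^{-v_p(x)} = 7^{-4} = 1/2401.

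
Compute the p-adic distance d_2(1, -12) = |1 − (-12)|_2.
d_2(1, -12) = 1

Step 1 — x − y = 1 − (-12) = 13. Step 2 — v_2(13) = 0 (factor: 13 = (2^0 · 13); the sign does not affect v_p). Step 3 — |x − y|_2 = 2^{0} = 1.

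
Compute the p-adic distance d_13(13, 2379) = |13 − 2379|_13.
d_13(13, 2379) = 1/169

Step 1 — x − y = 13 − 2379 = -2366. Step 2 — v_13(-2366) = 2 (factor: -2366 = −(13^2 · 14); the sign does not affect v_p). Step 3 — |x − y|_13 = 13^{-2} = 1/169.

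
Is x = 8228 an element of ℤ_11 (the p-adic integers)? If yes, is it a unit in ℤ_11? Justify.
x ∈ ℤ_11 but not a unit; v_11(x) = 2 > 0

ℤ_11 = {x ∈ ℚ_11 : v_11(x) ≥ 0} and ℤ_11^× = {x ∈ ℤ_11 : v_11(x) = 0}. Here v_11(8228) = v_11(num) − v_11(den) = 2; compare against these criteria.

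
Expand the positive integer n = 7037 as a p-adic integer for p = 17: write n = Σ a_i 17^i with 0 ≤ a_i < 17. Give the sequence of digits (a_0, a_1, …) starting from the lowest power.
(a_0, a_1, …) = (16, 5, 7, 1)

Repeated division by 17 gives the digits low-to-high: 7037 = 16 + 5·17^1 + 7·17^2 + 1·17^3. Digit sequence: (16, 5, 7, 1).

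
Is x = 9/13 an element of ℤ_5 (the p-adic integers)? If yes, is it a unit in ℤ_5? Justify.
x ∈ ℤ_5^× (unit); v_5(x) = 0

ℤ_5 = {x ∈ ℚ_5 : v_5(x) ≥ 0} and ℤ_5^× = {x ∈ ℤ_5 : v_5(x) = 0}. Here v_5(9/13) = v_5(num) − v_5(den) = 0; compare against these criteria.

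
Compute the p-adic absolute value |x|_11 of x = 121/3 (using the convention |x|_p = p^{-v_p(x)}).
|121/3|_11 = 1/121

Step 1 — compute v_11(x) by factoring powers of 11 out of the numerator and denominator: v_11(121/3) = 2. Step 2 — apply |x|_p = p^{-v_p(x)} = 11^{-2} = 1/121.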